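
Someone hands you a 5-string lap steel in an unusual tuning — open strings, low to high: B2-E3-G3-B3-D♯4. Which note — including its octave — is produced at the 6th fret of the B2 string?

F3

Each fret is one semitone, so B2 + 6 = F3.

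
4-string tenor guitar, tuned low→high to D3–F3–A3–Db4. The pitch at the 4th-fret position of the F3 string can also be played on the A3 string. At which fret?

Fret 4 on F3 is MIDI 53 + 4 = 57 (A3). On the A3 string (open MIDI 57), that pitch is 57 − 57 = fret 0.

0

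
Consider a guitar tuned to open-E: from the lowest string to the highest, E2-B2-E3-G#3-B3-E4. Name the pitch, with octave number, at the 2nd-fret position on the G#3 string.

A#3

The open G#3 string plus 2 semitones: G#–A–A#.
No B→C boundary is crossed, so the octave stays at 3.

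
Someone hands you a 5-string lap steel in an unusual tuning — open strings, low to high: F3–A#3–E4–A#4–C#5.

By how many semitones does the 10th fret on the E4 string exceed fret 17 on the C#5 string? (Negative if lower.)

-16 semitones

E4 at fret 10 → D5 (MIDI 74); C#5 at fret 17 → F#6 (MIDI 90).
74 − 90 = -16, so the two pitches are 16 semitones apart.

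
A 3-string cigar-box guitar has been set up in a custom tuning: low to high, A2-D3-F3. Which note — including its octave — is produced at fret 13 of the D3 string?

D#4

Each fret is one semitone, so D3 + 13 = D#4.
(Equivalently spelled Eb4.)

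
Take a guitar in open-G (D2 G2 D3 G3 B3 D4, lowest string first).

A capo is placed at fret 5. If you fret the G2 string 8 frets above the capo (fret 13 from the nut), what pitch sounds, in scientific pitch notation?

The capo raises the open G2 by 5 semitones to C3; fretting 8 more gives G2 + 5 + 8 = G2 + 13 semitones = G♯3.
(Also written A♭.)

G♯3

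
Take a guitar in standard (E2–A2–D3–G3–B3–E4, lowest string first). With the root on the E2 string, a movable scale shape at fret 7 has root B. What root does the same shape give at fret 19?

Moving from fret 7 to fret 19 shifts the root by 12 semitones.
B up 12 semitones is B.

B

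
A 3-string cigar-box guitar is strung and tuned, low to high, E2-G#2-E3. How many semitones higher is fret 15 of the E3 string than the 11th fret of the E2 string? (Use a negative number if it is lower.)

E3 at fret 15 → G4 (MIDI 67); E2 at fret 11 → D#3 (MIDI 51).
67 − 51 = 16, so the two pitches are 16 semitones apart.

16 semitones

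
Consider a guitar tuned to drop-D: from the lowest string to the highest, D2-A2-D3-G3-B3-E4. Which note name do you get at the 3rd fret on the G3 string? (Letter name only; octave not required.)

The open G3 string plus 3 semitones: G–G#–A–A#.
(Equivalently spelled Bb.)

A#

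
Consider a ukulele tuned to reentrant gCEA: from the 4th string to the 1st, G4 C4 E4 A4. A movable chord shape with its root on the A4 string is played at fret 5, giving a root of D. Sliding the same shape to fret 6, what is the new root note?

D#

Moving from fret 5 to fret 6 shifts the root by 1 semitone.
D up 1 semitone is D#.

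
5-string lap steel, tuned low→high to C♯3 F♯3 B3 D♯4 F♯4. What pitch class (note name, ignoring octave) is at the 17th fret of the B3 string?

B3 is MIDI 59. Adding 17 gives 76; 76 mod 12 = 4, i.e. E.

E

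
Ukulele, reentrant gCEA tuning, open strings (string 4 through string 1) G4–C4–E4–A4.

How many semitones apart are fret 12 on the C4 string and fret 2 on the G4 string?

C4 at fret 12 → C5 (MIDI 72); G4 at fret 2 → A4 (MIDI 69).
72 − 69 = 3, so the two pitches are 3 semitones apart, with C5 the higher.

3 semitones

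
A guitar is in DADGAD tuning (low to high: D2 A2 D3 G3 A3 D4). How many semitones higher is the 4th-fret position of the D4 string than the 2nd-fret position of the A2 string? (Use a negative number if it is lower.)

19 semitones

D4 at fret 4 → F#4 (MIDI 66); A2 at fret 2 → B2 (MIDI 47).
66 − 47 = 19, so the two pitches are 19 semitones apart.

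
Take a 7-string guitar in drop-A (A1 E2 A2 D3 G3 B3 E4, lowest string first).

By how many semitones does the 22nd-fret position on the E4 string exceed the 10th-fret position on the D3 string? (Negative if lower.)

26 semitones

E4 at fret 22 → D6 (MIDI 86); D3 at fret 10 → C4 (MIDI 60).
86 − 60 = 26, so the two pitches are 26 semitones apart.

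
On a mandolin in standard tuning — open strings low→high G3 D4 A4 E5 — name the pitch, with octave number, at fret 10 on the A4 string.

G5

A4 is MIDI 69. Adding 10 gives 79, which is G5.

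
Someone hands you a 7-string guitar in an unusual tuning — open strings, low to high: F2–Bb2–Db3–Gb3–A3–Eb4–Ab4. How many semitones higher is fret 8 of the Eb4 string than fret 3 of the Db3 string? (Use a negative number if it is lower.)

Eb4 at fret 8 → B4 (MIDI 71); Db3 at fret 3 → E3 (MIDI 52).
71 − 52 = 19, so the two pitches are 19 semitones apart.

19 semitones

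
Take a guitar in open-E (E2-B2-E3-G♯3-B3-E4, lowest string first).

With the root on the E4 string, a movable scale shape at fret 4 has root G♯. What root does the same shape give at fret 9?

Moving from fret 4 to fret 9 shifts the root by 5 semitones.
G♯ up 5 semitones is C♯.

C♯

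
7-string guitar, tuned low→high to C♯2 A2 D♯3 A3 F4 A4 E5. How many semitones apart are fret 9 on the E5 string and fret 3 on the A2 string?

37 semitones

E5 at fret 9 → C♯6 (MIDI 85); A2 at fret 3 → C3 (MIDI 48).
85 − 48 = 37, so the two pitches are 37 semitones apart, with C♯6 the higher.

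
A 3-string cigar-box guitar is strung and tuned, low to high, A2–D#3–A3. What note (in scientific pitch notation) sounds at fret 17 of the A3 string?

The open A3 string plus 17 semitones: A–A#–B–C–…–C–C#–D.
The walk passes from B into C 2 times, so the octave number goes from 3 to 5.

D5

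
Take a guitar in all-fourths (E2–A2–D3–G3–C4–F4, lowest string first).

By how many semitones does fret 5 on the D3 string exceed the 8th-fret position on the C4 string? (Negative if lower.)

D3 at fret 5 → G3 (MIDI 55); C4 at fret 8 → G#4 (MIDI 68).
55 − 68 = -13, so the two pitches are 13 semitones apart.

-13 semitones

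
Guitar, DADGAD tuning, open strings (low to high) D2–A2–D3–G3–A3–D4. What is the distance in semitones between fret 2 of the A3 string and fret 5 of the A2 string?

9 semitones

A3 at fret 2 → B3 (MIDI 59); A2 at fret 5 → D3 (MIDI 50).
59 − 50 = 9, so the two pitches are 9 semitones apart, with B3 the higher.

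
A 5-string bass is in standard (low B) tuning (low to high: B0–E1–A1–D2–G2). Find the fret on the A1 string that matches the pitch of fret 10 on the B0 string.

0

B0 at fret 10 is B0 + 10 semitones = A1.
The open A1 string is 10 semitones above the open B0, so the same pitch on the A1 string lies at fret 10 − 10 = 0.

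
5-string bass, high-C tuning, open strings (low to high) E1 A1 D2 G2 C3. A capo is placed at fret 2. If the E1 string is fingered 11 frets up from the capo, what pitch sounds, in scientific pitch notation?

The capo raises the open E1 by 2 semitones to F#1; fretting 11 more gives E1 + 2 + 11 = E1 + 13 semitones = F2.

F2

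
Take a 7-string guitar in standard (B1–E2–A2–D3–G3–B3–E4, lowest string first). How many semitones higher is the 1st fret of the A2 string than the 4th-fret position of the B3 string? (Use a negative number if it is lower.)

A2 at fret 1 → A♯2 (MIDI 46); B3 at fret 4 → D♯4 (MIDI 63).
46 − 63 = -17, so the two pitches are 17 semitones apart.

-17 semitones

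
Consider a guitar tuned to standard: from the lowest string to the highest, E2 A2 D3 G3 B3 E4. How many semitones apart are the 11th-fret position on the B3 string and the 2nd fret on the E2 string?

B3 at fret 11 → A♯4 (MIDI 70); E2 at fret 2 → F♯2 (MIDI 42).
70 − 42 = 28, so the two pitches are 28 semitones apart, with A♯4 the higher.

28 semitones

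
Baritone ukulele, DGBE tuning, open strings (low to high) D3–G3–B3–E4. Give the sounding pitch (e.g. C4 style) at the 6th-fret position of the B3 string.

F4

B3 is MIDI 59. Adding 6 gives 65, which is F4.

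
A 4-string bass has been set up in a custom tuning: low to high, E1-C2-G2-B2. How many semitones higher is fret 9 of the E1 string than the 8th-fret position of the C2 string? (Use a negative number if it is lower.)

-7 semitones

E1 at fret 9 → Db2 (MIDI 37); C2 at fret 8 → Ab2 (MIDI 44).
37 − 44 = -7, so the two pitches are 7 semitones apart.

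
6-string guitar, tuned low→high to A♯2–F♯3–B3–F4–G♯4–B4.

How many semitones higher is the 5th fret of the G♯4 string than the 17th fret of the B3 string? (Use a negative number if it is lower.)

G♯4 at fret 5 → C♯5 (MIDI 73); B3 at fret 17 → E5 (MIDI 76).
73 − 76 = -3, so the two pitches are 3 semitones apart.

-3 semitones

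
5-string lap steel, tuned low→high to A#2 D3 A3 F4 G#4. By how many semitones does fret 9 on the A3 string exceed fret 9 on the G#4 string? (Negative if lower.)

-11 semitones

A3 at fret 9 → F#4 (MIDI 66); G#4 at fret 9 → F5 (MIDI 77).
66 − 77 = -11, so the two pitches are 11 semitones apart.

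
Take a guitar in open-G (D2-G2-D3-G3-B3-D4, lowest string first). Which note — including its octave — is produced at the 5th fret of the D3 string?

The open D3 string plus 5 semitones: D–D#–E–F–F#–G.
No B→C boundary is crossed, so the octave stays at 3.

G3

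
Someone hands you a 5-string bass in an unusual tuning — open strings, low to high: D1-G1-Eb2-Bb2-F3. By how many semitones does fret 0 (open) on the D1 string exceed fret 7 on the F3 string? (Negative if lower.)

D1 at fret 0 → D1 (MIDI 26); F3 at fret 7 → C4 (MIDI 60).
26 − 60 = -34, so the two pitches are 34 semitones apart.

-34 semitones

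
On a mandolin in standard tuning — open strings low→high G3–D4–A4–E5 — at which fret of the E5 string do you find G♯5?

G♯5 is 4 semitones above the open E5 (E–F–F#–G–G#), so it sits at fret 4.

4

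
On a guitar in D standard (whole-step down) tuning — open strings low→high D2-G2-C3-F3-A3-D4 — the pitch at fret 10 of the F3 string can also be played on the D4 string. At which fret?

F3 at fret 10 is F3 + 10 semitones = D#4.
The open D4 string is 9 semitones above the open F3, so the same pitch on the D4 string lies at fret 10 − 9 = 1.

1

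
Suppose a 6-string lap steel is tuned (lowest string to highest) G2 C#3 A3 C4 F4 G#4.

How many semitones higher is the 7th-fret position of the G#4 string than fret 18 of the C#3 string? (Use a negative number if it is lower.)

8 semitones

G#4 at fret 7 → D#5 (MIDI 75); C#3 at fret 18 → G4 (MIDI 67).
75 − 67 = 8, so the two pitches are 8 semitones apart.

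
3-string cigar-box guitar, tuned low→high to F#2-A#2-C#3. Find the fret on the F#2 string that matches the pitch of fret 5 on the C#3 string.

Fret 5 on C#3 is MIDI 49 + 5 = 54 (F#3). On the F#2 string (open MIDI 42), that pitch is 54 − 42 = fret 12.

12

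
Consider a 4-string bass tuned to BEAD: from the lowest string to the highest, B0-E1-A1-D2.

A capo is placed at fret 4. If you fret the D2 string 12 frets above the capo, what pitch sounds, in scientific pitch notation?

F#3

The capo raises the open D2 by 4 semitones to F#2; fretting 12 more gives D2 + 4 + 12 = D2 + 16 semitones = F#3.
(Also written Gb.)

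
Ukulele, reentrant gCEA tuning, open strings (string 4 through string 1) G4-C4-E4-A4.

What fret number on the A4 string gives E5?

E5 is 7 semitones above the open A4 (A–A#–B–C–C#–D–D#–E), so it sits at fret 7.

7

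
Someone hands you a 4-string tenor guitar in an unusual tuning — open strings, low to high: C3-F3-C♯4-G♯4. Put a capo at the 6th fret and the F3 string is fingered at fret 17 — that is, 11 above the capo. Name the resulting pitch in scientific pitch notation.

A♯4

The capo raises the open F3 by 6 semitones to B3; fretting 11 more gives F3 + 6 + 11 = F3 + 17 semitones = A♯4.
(Also written B♭.)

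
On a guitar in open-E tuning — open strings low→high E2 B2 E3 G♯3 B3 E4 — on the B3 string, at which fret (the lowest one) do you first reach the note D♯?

From B3, count semitones up the chromatic scale until reaching D♯: B–C–C#–D–D# — 4 steps.

4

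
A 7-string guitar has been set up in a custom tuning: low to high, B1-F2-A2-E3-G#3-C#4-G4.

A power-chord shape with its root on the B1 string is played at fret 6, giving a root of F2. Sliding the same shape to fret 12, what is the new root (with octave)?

B2

Moving from fret 6 to fret 12 shifts the root by 6 semitones.
F2 up 6 semitones is B2.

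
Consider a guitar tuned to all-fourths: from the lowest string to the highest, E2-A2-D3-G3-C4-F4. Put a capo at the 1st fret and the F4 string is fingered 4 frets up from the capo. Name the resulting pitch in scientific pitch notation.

A#4

The capo raises the open F4 by 1 semitone to F#4; fretting 4 more gives F4 + 1 + 4 = F4 + 5 semitones = A#4.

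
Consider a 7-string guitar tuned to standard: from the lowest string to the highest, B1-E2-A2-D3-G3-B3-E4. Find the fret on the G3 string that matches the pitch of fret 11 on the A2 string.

1

A2 at fret 11 is A2 + 11 semitones = G#3.
The open G3 string is 10 semitones above the open A2, so the same pitch on the G3 string lies at fret 11 − 10 = 1.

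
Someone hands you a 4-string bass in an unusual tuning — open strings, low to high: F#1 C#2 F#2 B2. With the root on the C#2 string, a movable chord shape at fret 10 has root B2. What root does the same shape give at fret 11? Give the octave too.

C3

Moving from fret 10 to fret 11 shifts the root by 1 semitone.
B2 up 1 semitone is C3.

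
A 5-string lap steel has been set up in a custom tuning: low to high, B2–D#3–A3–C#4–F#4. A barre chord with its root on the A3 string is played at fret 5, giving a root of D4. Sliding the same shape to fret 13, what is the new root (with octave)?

A#4

Moving from fret 5 to fret 13 shifts the root by 8 semitones.
D4 up 8 semitones is A#4.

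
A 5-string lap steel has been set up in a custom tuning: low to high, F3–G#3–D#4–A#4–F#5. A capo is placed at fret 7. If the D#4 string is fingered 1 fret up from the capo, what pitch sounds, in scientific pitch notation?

B4

The capo raises the open D#4 by 7 semitones to A#4; fretting 1 more gives D#4 + 7 + 1 = D#4 + 8 semitones = B4.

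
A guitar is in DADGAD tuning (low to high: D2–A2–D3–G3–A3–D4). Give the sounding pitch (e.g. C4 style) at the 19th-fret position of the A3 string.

A3 is MIDI 57. Adding 19 gives 76, which is E5.

E5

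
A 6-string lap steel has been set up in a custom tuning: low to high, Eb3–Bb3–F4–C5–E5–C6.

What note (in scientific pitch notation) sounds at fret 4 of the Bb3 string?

Bb3 is MIDI 58. Adding 4 gives 62, which is D4.

D4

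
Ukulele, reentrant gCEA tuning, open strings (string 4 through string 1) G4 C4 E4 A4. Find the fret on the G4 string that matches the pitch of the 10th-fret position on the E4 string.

E4 at fret 10 is E4 + 10 semitones = D5.
The open G4 string is 3 semitones above the open E4, so the same pitch on the G4 string lies at fret 10 − 3 = 7.

7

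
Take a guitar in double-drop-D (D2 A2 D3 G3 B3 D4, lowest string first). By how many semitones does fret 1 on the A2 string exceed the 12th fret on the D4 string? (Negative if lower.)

-28 semitones

A2 at fret 1 → A♯2 (MIDI 46); D4 at fret 12 → D5 (MIDI 74).
46 − 74 = -28, so the two pitches are 28 semitones apart.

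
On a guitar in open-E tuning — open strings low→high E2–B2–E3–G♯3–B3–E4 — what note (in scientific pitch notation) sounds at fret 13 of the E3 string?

F4

Each fret is one semitone, so E3 + 13 = F4.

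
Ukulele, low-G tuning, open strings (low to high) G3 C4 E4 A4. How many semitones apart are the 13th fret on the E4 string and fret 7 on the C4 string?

E4 at fret 13 → F5 (MIDI 77); C4 at fret 7 → G4 (MIDI 67).
77 − 67 = 10, so the two pitches are 10 semitones apart, with F5 the higher.

10 semitones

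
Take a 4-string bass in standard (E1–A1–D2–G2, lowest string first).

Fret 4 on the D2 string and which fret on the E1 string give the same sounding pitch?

D2 at fret 4 is D2 + 4 semitones = F#2.
The open E1 string is 10 semitones below the open D2, so the same pitch on the E1 string lies at fret 4 + 10 = 14.

14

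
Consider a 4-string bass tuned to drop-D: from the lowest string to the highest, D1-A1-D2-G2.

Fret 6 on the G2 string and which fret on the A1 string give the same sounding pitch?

Fret 6 on G2 is MIDI 43 + 6 = 49 (C#3). On the A1 string (open MIDI 33), that pitch is 49 − 33 = fret 16.

16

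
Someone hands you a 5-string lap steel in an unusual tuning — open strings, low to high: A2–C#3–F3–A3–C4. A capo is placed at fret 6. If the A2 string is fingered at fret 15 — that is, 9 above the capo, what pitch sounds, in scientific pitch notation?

The capo raises the open A2 by 6 semitones to D#3; fretting 9 more gives A2 + 6 + 9 = A2 + 15 semitones = C4.

C4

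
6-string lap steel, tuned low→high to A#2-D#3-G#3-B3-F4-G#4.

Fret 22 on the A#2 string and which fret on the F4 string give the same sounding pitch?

3

A#2 at fret 22 is A#2 + 22 semitones = G#4.
The open F4 string is 19 semitones above the open A#2, so the same pitch on the F4 string lies at fret 22 − 19 = 3.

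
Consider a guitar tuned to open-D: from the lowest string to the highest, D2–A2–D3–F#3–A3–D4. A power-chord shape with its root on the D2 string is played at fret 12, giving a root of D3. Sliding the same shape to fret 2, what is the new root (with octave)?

Moving from fret 12 to fret 2 shifts the root by -10 semitones.
D3 down 10 semitones is E2.

E2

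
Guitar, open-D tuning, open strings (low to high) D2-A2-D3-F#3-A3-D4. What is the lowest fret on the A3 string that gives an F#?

From A3, count semitones up the chromatic scale until reaching F#: A–A#–B–C–C#–D–D#–E–F–F# — 9 steps.

9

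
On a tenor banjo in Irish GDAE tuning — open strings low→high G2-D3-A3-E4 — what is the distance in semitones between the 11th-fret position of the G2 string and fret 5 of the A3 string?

G2 at fret 11 → F#3 (MIDI 54); A3 at fret 5 → D4 (MIDI 62).
54 − 62 = -8, so the two pitches are 8 semitones apart, with D4 the higher.

8 semitones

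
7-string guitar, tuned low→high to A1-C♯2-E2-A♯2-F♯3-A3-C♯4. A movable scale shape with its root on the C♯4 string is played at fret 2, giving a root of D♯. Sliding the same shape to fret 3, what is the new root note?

Moving from fret 2 to fret 3 shifts the root by 1 semitone.
D♯ up 1 semitone is E.

E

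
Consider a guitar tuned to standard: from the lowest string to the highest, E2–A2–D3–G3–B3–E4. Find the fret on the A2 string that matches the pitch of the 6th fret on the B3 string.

20

Fret 6 on B3 is MIDI 59 + 6 = 65 (F4). On the A2 string (open MIDI 45), that pitch is 65 − 45 = fret 20.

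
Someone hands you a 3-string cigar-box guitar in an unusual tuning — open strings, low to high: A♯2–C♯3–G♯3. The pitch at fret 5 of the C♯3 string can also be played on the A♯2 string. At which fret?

C♯3 at fret 5 is C♯3 + 5 semitones = F♯3.
The open A♯2 string is 3 semitones below the open C♯3, so the same pitch on the A♯2 string lies at fret 5 + 3 = 8.

8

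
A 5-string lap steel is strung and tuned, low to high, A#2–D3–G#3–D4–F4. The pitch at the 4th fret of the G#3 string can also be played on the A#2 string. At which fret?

G#3 at fret 4 is G#3 + 4 semitones = C4.
The open A#2 string is 10 semitones below the open G#3, so the same pitch on the A#2 string lies at fret 4 + 10 = 14.

14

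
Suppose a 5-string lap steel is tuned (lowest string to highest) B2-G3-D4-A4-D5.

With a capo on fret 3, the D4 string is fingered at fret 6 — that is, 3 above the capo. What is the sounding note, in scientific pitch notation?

The capo raises the open D4 by 3 semitones to F4; fretting 3 more gives D4 + 3 + 3 = D4 + 6 semitones = A♭4.

A♭4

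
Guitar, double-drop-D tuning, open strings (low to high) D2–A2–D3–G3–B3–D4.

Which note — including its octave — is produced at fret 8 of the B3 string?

G4

Each fret is one semitone, so B3 + 8 = G4.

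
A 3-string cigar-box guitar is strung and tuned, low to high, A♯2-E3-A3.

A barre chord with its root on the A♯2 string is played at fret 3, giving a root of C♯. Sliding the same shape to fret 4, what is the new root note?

D

Moving from fret 3 to fret 4 shifts the root by 1 semitone.
C♯ up 1 semitone is D.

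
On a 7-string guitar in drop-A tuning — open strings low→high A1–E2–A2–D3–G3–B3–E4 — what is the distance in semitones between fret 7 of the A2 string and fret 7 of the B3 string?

14 semitones

A2 at fret 7 → E3 (MIDI 52); B3 at fret 7 → F#4 (MIDI 66).
52 − 66 = -14, so the two pitches are 14 semitones apart, with F#4 the higher.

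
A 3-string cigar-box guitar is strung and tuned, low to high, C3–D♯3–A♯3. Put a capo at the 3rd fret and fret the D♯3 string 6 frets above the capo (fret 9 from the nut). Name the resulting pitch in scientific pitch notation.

The capo raises the open D♯3 by 3 semitones to F♯3; fretting 6 more gives D♯3 + 3 + 6 = D♯3 + 9 semitones = C4.

C4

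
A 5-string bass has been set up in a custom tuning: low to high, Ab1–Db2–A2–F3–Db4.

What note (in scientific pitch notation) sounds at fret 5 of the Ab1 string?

Ab1 is MIDI 32. Adding 5 gives 37, which is Db2.
(Equivalently spelled C#2.)

Db2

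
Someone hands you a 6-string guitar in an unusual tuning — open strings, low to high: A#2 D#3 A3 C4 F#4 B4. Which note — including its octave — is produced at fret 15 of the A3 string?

Each fret is one semitone, so A3 + 15 = C5.

C5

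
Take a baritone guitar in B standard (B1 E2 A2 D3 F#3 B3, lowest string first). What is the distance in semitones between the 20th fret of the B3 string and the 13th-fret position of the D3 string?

B3 at fret 20 → G5 (MIDI 79); D3 at fret 13 → D#4 (MIDI 63).
79 − 63 = 16, so the two pitches are 16 semitones apart, with G5 the higher.

16 semitones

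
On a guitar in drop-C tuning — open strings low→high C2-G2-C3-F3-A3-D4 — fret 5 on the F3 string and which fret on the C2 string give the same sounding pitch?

22

Fret 5 on F3 is MIDI 53 + 5 = 58 (A♯3). On the C2 string (open MIDI 36), that pitch is 58 − 36 = fret 22.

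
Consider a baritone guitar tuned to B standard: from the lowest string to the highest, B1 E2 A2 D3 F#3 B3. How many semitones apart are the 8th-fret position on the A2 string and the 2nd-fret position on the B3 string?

8 semitones

A2 at fret 8 → F3 (MIDI 53); B3 at fret 2 → C#4 (MIDI 61).
53 − 61 = -8, so the two pitches are 8 semitones apart, with C#4 the higher.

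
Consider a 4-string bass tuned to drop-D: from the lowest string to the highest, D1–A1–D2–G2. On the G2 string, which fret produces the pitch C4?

C4 is 17 semitones above the open G2 (G–G#–A–A#–…–A#–B–C), so it sits at fret 17.

17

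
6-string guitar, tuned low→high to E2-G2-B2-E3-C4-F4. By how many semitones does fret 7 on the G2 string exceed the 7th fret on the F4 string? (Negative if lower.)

-22 semitones

G2 at fret 7 → D3 (MIDI 50); F4 at fret 7 → C5 (MIDI 72).
50 − 72 = -22, so the two pitches are 22 semitones apart.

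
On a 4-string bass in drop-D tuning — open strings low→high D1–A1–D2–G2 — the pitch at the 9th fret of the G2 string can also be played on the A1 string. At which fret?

Fret 9 on G2 is MIDI 43 + 9 = 52 (E3). On the A1 string (open MIDI 33), that pitch is 52 − 33 = fret 19.

19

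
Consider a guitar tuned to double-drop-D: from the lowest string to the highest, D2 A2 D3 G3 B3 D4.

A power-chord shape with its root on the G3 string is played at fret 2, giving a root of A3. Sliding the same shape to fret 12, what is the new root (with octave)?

Moving from fret 2 to fret 12 shifts the root by 10 semitones.
A3 up 10 semitones is G4.

G4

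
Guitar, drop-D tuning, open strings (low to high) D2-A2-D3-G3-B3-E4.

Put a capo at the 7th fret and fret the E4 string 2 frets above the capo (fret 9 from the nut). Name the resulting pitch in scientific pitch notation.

The capo raises the open E4 by 7 semitones to B4; fretting 2 more gives E4 + 7 + 2 = E4 + 9 semitones = C#5.

C#5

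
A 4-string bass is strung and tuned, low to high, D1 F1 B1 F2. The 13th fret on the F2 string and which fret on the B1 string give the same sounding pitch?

19

Fret 13 on F2 is MIDI 41 + 13 = 54 (F#3). On the B1 string (open MIDI 35), that pitch is 54 − 35 = fret 19.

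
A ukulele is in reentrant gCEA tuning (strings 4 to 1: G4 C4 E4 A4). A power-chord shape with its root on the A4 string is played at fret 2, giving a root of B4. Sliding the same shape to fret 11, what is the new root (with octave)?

G♯5

Moving from fret 2 to fret 11 shifts the root by 9 semitones.
B4 up 9 semitones is G♯5.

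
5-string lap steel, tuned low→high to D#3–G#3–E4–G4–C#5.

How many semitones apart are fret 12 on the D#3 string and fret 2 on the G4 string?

D#3 at fret 12 → D#4 (MIDI 63); G4 at fret 2 → A4 (MIDI 69).
63 − 69 = -6, so the two pitches are 6 semitones apart, with A4 the higher.

6 semitones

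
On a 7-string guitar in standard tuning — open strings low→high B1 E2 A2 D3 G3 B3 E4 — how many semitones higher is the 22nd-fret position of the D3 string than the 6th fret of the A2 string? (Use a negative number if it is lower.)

21 semitones

D3 at fret 22 → C5 (MIDI 72); A2 at fret 6 → D#3 (MIDI 51).
72 − 51 = 21, so the two pitches are 21 semitones apart.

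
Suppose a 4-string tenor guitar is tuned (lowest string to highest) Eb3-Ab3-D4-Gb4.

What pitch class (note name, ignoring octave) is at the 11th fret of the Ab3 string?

Ab3 is MIDI 56. Adding 11 gives 67; 67 mod 12 = 7, i.e. G.

G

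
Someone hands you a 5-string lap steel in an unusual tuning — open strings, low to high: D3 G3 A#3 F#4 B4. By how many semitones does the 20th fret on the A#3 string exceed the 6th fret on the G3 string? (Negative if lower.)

A#3 at fret 20 → F#5 (MIDI 78); G3 at fret 6 → C#4 (MIDI 61).
78 − 61 = 17, so the two pitches are 17 semitones apart.

17 semitones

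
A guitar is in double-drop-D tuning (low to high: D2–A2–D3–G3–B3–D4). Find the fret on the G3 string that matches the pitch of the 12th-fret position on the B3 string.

B3 at fret 12 is B3 + 12 semitones = B4.
The open G3 string is 4 semitones below the open B3, so the same pitch on the G3 string lies at fret 12 + 4 = 16.

16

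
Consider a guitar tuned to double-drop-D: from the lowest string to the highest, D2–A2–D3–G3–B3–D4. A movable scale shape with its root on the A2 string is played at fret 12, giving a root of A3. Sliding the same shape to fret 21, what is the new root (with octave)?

F♯4

Moving from fret 12 to fret 21 shifts the root by 9 semitones.
A3 up 9 semitones is F♯4.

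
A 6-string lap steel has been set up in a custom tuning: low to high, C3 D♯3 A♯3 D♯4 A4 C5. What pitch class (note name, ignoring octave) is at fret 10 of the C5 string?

C5 is MIDI 72. Adding 10 gives 82; 82 mod 12 = 10, i.e. A♯.
(Equivalently spelled B♭.)

A♯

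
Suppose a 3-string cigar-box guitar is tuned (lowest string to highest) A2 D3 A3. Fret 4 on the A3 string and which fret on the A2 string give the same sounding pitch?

Fret 4 on A3 is MIDI 57 + 4 = 61 (C#4). On the A2 string (open MIDI 45), that pitch is 61 − 45 = fret 16.

16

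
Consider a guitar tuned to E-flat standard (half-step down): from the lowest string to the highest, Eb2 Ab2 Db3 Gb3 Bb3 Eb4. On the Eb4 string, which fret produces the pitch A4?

6

A4 is 6 semitones above the open Eb4 (Eb–E–F–Gb–G–Ab–A), so it sits at fret 6.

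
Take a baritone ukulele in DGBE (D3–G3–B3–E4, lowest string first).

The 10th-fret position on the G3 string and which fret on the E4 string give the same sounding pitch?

Fret 10 on G3 is MIDI 55 + 10 = 65 (F4). On the E4 string (open MIDI 64), that pitch is 65 − 64 = fret 1.

1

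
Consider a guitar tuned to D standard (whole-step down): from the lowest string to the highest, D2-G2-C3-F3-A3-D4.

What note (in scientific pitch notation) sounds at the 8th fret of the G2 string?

D♯3

Each fret is one semitone, so G2 + 8 = D♯3.
(Equivalently spelled E♭3.)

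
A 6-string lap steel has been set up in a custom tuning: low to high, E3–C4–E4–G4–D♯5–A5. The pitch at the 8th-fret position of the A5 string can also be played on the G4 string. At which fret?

22

A5 at fret 8 is A5 + 8 semitones = F6.
The open G4 string is 14 semitones below the open A5, so the same pitch on the G4 string lies at fret 8 + 14 = 22.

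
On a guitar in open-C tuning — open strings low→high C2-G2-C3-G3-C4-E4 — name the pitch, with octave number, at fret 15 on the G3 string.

G3 is MIDI 55. Adding 15 gives 70, which is A#4.

A#4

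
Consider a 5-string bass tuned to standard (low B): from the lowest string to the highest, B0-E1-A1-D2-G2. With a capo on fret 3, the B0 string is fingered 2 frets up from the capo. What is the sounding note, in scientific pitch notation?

E1

The capo raises the open B0 by 3 semitones to D1; fretting 2 more gives B0 + 3 + 2 = B0 + 5 semitones = E1.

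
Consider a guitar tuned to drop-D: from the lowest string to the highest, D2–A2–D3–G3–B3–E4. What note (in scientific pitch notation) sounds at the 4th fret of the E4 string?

G#4

Each fret is one semitone, so E4 + 4 = G#4.
(Equivalently spelled Ab4.)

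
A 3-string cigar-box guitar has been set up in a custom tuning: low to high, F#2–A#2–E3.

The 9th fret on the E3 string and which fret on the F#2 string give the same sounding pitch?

E3 at fret 9 is E3 + 9 semitones = C#4.
The open F#2 string is 10 semitones below the open E3, so the same pitch on the F#2 string lies at fret 9 + 10 = 19.

19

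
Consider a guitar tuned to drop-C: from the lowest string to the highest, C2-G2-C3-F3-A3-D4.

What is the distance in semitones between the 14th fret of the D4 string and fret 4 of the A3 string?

15 semitones

D4 at fret 14 → E5 (MIDI 76); A3 at fret 4 → C#4 (MIDI 61).
76 − 61 = 15, so the two pitches are 15 semitones apart, with E5 the higher.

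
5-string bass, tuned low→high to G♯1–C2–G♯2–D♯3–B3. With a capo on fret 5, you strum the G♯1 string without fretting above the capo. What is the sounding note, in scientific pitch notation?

The capo raises the open G♯1 by 5 semitones to C♯2; fretting 0 more gives G♯1 + 5 + 0 = G♯1 + 5 semitones = C♯2.

C♯2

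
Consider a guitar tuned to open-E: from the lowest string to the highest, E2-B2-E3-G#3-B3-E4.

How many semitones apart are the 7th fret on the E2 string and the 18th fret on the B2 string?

E2 at fret 7 → B2 (MIDI 47); B2 at fret 18 → F4 (MIDI 65).
47 − 65 = -18, so the two pitches are 18 semitones apart, with F4 the higher.

18 semitones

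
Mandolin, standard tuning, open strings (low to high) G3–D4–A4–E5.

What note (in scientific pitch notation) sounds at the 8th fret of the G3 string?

D#4

G3 is MIDI 55. Adding 8 gives 63, which is D#4.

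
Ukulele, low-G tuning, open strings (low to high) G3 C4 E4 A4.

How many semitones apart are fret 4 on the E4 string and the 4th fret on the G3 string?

E4 at fret 4 → G#4 (MIDI 68); G3 at fret 4 → B3 (MIDI 59).
68 − 59 = 9, so the two pitches are 9 semitones apart, with G#4 the higher.

9 semitones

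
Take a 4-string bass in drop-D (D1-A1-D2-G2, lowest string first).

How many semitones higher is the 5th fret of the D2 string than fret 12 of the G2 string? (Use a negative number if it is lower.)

-12 semitones

D2 at fret 5 → G2 (MIDI 43); G2 at fret 12 → G3 (MIDI 55).
43 − 55 = -12, so the two pitches are 12 semitones apart.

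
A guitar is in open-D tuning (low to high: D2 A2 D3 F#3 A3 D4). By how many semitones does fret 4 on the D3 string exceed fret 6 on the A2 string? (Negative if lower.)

D3 at fret 4 → F#3 (MIDI 54); A2 at fret 6 → D#3 (MIDI 51).
54 − 51 = 3, so the two pitches are 3 semitones apart.

3 semitones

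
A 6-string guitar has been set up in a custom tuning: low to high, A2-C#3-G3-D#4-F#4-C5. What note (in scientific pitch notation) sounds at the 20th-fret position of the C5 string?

G#6

The open C5 string plus 20 semitones: C–C#–D–D#–…–F#–G–G#.
The walk passes from B into C once, so the octave number goes from 5 to 6.
(Equivalently spelled Ab6.)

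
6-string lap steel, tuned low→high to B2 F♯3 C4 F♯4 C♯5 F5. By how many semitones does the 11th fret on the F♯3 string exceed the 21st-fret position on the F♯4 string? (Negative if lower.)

-22 semitones

F♯3 at fret 11 → F4 (MIDI 65); F♯4 at fret 21 → D♯6 (MIDI 87).
65 − 87 = -22, so the two pitches are 22 semitones apart.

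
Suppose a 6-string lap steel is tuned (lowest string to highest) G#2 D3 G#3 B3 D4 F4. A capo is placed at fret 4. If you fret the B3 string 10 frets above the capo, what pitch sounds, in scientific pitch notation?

The capo raises the open B3 by 4 semitones to D#4; fretting 10 more gives B3 + 4 + 10 = B3 + 14 semitones = C#5.
(Also written Db.)

C#5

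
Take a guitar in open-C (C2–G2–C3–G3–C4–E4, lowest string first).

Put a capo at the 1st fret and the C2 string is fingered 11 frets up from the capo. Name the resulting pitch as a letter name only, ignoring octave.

C

The capo raises the open C2 by 1 semitone to C♯2; fretting 11 more gives C2 + 1 + 11 = C2 + 12 semitones, landing on C.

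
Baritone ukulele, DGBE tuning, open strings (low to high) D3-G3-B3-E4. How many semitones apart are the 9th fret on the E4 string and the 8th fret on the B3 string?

6 semitones

E4 at fret 9 → C#5 (MIDI 73); B3 at fret 8 → G4 (MIDI 67).
73 − 67 = 6, so the two pitches are 6 semitones apart, with C#5 the higher.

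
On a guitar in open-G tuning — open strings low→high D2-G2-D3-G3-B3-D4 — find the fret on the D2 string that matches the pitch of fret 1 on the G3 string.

18

Fret 1 on G3 is MIDI 55 + 1 = 56 (G♯3). On the D2 string (open MIDI 38), that pitch is 56 − 38 = fret 18.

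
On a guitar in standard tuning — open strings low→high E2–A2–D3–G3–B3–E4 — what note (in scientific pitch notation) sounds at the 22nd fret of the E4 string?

D6

The open E4 string plus 22 semitones: E–F–F#–G–…–C–C#–D.
The walk passes from B into C 2 times, so the octave number goes from 4 to 6.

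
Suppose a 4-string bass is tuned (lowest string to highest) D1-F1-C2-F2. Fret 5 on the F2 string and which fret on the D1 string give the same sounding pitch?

20

Fret 5 on F2 is MIDI 41 + 5 = 46 (A#2). On the D1 string (open MIDI 26), that pitch is 46 − 26 = fret 20.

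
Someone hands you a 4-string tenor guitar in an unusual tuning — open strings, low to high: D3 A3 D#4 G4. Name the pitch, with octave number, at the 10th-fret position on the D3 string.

Each fret is one semitone, so D3 + 10 = C4.

C4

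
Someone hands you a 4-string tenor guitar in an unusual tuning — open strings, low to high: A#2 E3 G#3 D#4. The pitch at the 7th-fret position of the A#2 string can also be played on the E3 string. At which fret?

A#2 at fret 7 is A#2 + 7 semitones = F3.
The open E3 string is 6 semitones above the open A#2, so the same pitch on the E3 string lies at fret 7 − 6 = 1.

1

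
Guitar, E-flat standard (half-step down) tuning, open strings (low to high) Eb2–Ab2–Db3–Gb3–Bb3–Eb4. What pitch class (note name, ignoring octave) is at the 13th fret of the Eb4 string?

Each fret is one semitone, so Eb4 + 13 = E.

E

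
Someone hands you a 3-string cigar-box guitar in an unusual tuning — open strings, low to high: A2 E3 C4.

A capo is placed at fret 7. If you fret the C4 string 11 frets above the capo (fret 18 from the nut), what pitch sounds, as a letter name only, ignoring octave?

The capo raises the open C4 by 7 semitones to G4; fretting 11 more gives C4 + 7 + 11 = C4 + 18 semitones, landing on F#.
(Also written Gb.)

F#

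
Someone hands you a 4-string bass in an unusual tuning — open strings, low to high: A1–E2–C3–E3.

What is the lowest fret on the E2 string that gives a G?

3

From E2, count semitones up the chromatic scale until reaching G: E–F–Gb–G — 3 steps.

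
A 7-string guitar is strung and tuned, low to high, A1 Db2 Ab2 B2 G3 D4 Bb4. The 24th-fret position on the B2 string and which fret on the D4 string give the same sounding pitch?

9

B2 at fret 24 is B2 + 24 semitones = B4.
The open D4 string is 15 semitones above the open B2, so the same pitch on the D4 string lies at fret 24 − 15 = 9.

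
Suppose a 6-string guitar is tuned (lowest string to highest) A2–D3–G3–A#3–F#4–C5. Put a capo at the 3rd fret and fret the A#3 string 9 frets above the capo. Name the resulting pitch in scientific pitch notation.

A#4

The capo raises the open A#3 by 3 semitones to C#4; fretting 9 more gives A#3 + 3 + 9 = A#3 + 12 semitones = A#4.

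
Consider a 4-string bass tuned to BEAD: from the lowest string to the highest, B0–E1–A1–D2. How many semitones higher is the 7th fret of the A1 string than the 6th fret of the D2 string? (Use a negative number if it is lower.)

A1 at fret 7 → E2 (MIDI 40); D2 at fret 6 → G♯2 (MIDI 44).
40 − 44 = -4, so the two pitches are 4 semitones apart.

-4 semitones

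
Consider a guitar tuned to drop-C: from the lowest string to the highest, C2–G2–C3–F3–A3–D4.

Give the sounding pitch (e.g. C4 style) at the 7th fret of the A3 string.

Each fret is one semitone, so A3 + 7 = E4.

E4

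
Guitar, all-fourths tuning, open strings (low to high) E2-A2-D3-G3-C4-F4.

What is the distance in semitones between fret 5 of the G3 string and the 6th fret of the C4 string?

6 semitones

G3 at fret 5 → C4 (MIDI 60); C4 at fret 6 → F♯4 (MIDI 66).
60 − 66 = -6, so the two pitches are 6 semitones apart, with F♯4 the higher.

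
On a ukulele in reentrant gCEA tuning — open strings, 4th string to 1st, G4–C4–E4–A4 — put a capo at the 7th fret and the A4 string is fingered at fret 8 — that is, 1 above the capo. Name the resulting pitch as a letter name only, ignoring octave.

The capo raises the open A4 by 7 semitones to E5; fretting 1 more gives A4 + 7 + 1 = A4 + 8 semitones, landing on F.

F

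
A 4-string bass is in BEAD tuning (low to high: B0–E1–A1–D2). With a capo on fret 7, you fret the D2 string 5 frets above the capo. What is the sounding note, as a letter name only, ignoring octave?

D

The capo raises the open D2 by 7 semitones to A2; fretting 5 more gives D2 + 7 + 5 = D2 + 12 semitones, landing on D.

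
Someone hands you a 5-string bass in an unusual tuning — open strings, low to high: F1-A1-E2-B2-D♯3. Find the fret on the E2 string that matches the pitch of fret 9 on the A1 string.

2

A1 at fret 9 is A1 + 9 semitones = F♯2.
The open E2 string is 7 semitones above the open A1, so the same pitch on the E2 string lies at fret 9 − 7 = 2.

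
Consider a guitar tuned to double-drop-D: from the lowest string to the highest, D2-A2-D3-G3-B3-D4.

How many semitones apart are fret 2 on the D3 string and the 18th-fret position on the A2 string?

D3 at fret 2 → E3 (MIDI 52); A2 at fret 18 → D#4 (MIDI 63).
52 − 63 = -11, so the two pitches are 11 semitones apart, with D#4 the higher.

11 semitones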